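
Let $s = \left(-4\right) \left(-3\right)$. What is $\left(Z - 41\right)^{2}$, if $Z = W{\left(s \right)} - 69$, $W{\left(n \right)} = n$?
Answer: $9604$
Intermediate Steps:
$s = 12$
$Z = -57$ ($Z = 12 - 69 = -57$)
$\left(Z - 41\right)^{2} = \left(-57 - 41\right)^{2} = \left(-98\right)^{2} = 9604$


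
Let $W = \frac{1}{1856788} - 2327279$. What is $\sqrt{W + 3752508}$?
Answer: $\frac{\sqrt{1228426851042769241}}{928394} \approx 1193.8$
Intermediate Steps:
$W = - \frac{4321263719851}{1856788}$ ($W = \frac{1}{1856788} - 2327279 = - \frac{4321263719851}{1856788} \approx -2.3273 \cdot 10^{6}$)
$\sqrt{W + 3752508} = \sqrt{- \frac{4321263719851}{1856788} + 3752508} = \sqrt{\frac{2646348104453}{1856788}} = \frac{\sqrt{1228426851042769241}}{928394}$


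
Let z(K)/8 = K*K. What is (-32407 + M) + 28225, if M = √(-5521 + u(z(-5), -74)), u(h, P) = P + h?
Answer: -4182 + I*√5395 ≈ -4182.0 + 73.451*I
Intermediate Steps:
z(K) = 8*K² (z(K) = 8*(K*K) = 8*K²)
M = I*√5395 (M = √(-5521 + (-74 + 8*(-5)²)) = √(-5521 + (-74 + 8*25)) = √(-5521 + (-74 + 200)) = √(-5521 + 126) = √(-5395) = I*√5395 ≈ 73.451*I)
(-32407 + M) + 28225 = (-32407 + I*√5395) + 28225 = -4182 + I*√5395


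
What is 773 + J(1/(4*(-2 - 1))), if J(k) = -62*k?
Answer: 4669/6 ≈ 778.17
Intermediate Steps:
773 + J(1/(4*(-2 - 1))) = 773 - 62*1/(4*(-2 - 1)) = 773 - 62/(4*(-3)) = 773 - 62/(-12) = 773 - 62*(-1/12) = 773 + 31/6 = 4669/6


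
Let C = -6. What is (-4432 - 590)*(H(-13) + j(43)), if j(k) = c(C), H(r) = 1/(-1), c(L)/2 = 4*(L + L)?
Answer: 487134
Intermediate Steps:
c(L) = 16*L (c(L) = 2*(4*(L + L)) = 2*(4*(2*L)) = 2*(8*L) = 16*L)
H(r) = -1
j(k) = -96 (j(k) = 16*(-6) = -96)
(-4432 - 590)*(H(-13) + j(43)) = (-4432 - 590)*(-1 - 96) = -5022*(-97) = 487134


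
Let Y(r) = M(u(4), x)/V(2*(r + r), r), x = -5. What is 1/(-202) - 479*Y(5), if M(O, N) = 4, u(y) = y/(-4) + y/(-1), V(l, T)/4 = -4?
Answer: 48377/404 ≈ 119.74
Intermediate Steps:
V(l, T) = -16 (V(l, T) = 4*(-4) = -16)
u(y) = -5*y/4 (u(y) = y*(-1/4) + y*(-1) = -y/4 - y = -5*y/4)
Y(r) = -1/4 (Y(r) = 4/(-16) = 4*(-1/16) = -1/4)
1/(-202) - 479*Y(5) = 1/(-202) - 479*(-1/4) = -1/202 + 479/4 = 48377/404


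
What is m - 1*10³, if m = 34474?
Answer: 33474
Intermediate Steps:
m - 1*10³ = 34474 - 1*10³ = 34474 - 1*1000 = 34474 - 1000 = 33474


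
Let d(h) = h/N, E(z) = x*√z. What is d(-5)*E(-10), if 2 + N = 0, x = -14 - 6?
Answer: -50*I*√10 ≈ -158.11*I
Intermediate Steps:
x = -20
N = -2 (N = -2 + 0 = -2)
E(z) = -20*√z
d(h) = -h/2 (d(h) = h/(-2) = h*(-½) = -h/2)
d(-5)*E(-10) = (-½*(-5))*(-20*I*√10) = 5*(-20*I*√10)/2 = -50*I*√10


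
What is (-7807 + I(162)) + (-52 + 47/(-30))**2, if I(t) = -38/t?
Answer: -39996559/8100 ≈ -4937.8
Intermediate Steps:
(-7807 + I(162)) + (-52 + 47/(-30))**2 = (-7807 - 38/162) + (-52 + 47/(-30))**2 = (-7807 - 38*1/162) + (-52 + 47*(-1/30))**2 = (-7807 - 19/81) + (-52 - 47/30)**2 = -632386/81 + (-1607/30)**2 = -632386/81 + 2582449/900 = -39996559/8100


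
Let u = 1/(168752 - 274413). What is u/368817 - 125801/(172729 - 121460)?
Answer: -4902411257678906/1997931040033953 ≈ -2.4537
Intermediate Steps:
u = -1/105661 (u = 1/(-105661) = -1/105661 ≈ -9.4642e-6)
u/368817 - 125801/(172729 - 121460) = -1/105661/368817 - 125801/(172729 - 121460) = -1/105661*1/368817 - 125801/51269 = -1/38969573037 - 125801*1/51269 = -1/38969573037 - 125801/51269 = -4902411257678906/1997931040033953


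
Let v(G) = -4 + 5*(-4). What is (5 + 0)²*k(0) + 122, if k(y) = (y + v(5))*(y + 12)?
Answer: -7078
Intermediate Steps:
v(G) = -24 (v(G) = -4 - 20 = -24)
k(y) = (-24 + y)*(12 + y) (k(y) = (y - 24)*(y + 12) = (-24 + y)*(12 + y))
(5 + 0)²*k(0) + 122 = (5 + 0)²*(-288 + 0² - 12*0) + 122 = 5²*(-288 + 0 + 0) + 122 = 25*(-288) + 122 = -7200 + 122 = -7078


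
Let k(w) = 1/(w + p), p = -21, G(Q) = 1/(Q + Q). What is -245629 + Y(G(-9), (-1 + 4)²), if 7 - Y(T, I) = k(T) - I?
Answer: -93087309/379 ≈ -2.4561e+5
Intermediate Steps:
G(Q) = 1/(2*Q)
k(w) = 1/(-21 + w) (k(w) = 1/(w - 21) = 1/(-21 + w))
Y(T, I) = 7 + I - 1/(-21 + T) (Y(T, I) = 7 - (1/(-21 + T) - I) = 7 + (I - 1/(-21 + T)) = 7 + I - 1/(-21 + T))
-245629 + Y(G(-9), (-1 + 4)²) = -245629 + (-1 + (-21 + (½)/(-9))*(7 + (-1 + 4)²))/(-21 + (½)/(-9)) = -245629 + (-1 + (-21 + (½)*(-⅑))*(7 + 3²))/(-21 + (½)*(-⅑)) = -245629 + (-1 + (-21 - 1/18)*(7 + 9))/(-21 - 1/18) = -245629 + (-1 - 379/18*16)/(-379/18) = -245629 - 18*(-1 - 3032/9)/379 = -245629 - 18/379*(-3041/9) = -245629 + 6082/379 = -93087309/379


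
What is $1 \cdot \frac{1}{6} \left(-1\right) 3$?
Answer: $- \frac{1}{2} \approx -0.5$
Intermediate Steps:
$1 \cdot \frac{1}{6} \left(-1\right) 3 = \frac{1}{6} \left(-1\right) 3 = \left(- \frac{1}{6}\right) 3 = - \frac{1}{2}$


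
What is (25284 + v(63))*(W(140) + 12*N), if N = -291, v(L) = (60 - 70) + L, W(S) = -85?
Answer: -90630449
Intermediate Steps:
v(L) = -10 + L
(25284 + v(63))*(W(140) + 12*N) = (25284 + (-10 + 63))*(-85 + 12*(-291)) = (25284 + 53)*(-85 - 3492) = 25337*(-3577) = -90630449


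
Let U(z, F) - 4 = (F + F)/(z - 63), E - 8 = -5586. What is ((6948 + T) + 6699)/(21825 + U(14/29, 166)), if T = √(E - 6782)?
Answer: 8247337/13188783 + 3626*I*√3090/39566349 ≈ 0.62533 + 0.0050943*I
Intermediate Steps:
E = -5578 (E = 8 - 5586 = -5578)
T = 2*I*√3090 (T = √(-5578 - 6782) = √(-12360) = 2*I*√3090 ≈ 111.18*I)
U(z, F) = 4 + 2*F/(-63 + z) (U(z, F) = 4 + (F + F)/(z - 63) = 4 + (2*F)/(-63 + z) = 4 + 2*F/(-63 + z))
((6948 + T) + 6699)/(21825 + U(14/29, 166)) = ((6948 + 2*I*√3090) + 6699)/(21825 + 2*(-126 + 166 + 2*(14/29))/(-63 + 14/29)) = (13647 + 2*I*√3090)/(21825 + 2*(-126 + 166 + 2*(14*(1/29)))/(-63 + 14*(1/29))) = (13647 + 2*I*√3090)/(21825 + 2*(-126 + 166 + 2*(14/29))/(-63 + 14/29)) = (13647 + 2*I*√3090)/(21825 + 2*(-126 + 166 + 28/29)/(-1813/29)) = (13647 + 2*I*√3090)/(21825 + 2*(-29/1813)*(1188/29)) = (13647 + 2*I*√3090)/(21825 - 2376/1813) = (13647 + 2*I*√3090)/(39566349/1813) = (13647 + 2*I*√3090)*(1813/39566349) = 8247337/13188783 + 3626*I*√3090/39566349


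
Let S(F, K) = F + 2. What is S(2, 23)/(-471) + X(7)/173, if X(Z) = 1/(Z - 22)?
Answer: -3617/407415 ≈ -0.0088779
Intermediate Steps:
S(F, K) = 2 + F
X(Z) = 1/(-22 + Z)
S(2, 23)/(-471) + X(7)/173 = (2 + 2)/(-471) + 1/((-22 + 7)*173) = 4*(-1/471) + (1/173)/(-15) = -4/471 - 1/15*1/173 = -4/471 - 1/2595 = -3617/407415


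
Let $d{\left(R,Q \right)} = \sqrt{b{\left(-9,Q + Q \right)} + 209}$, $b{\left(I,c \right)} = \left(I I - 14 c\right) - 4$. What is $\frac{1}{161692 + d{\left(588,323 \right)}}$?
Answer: $\frac{80846}{13072155811} - \frac{i \sqrt{8758}}{26144311622} \approx 6.1846 \cdot 10^{-6} - 3.5795 \cdot 10^{-9} i$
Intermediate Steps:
$b{\left(I,c \right)} = -4 + I^{2} - 14 c$ ($b{\left(I,c \right)} = \left(I^{2} - 14 c\right) - 4 = -4 + I^{2} - 14 c$)
$d{\left(R,Q \right)} = \sqrt{286 - 28 Q}$ ($d{\left(R,Q \right)} = \sqrt{\left(-4 + \left(-9\right)^{2} - 14 \left(Q + Q\right)\right) + 209} = \sqrt{\left(-4 + 81 - 14 \cdot 2 Q\right) + 209} = \sqrt{\left(-4 + 81 - 28 Q\right) + 209} = \sqrt{\left(77 - 28 Q\right) + 209} = \sqrt{286 - 28 Q}$)
$\frac{1}{161692 + d{\left(588,323 \right)}} = \frac{1}{161692 + \sqrt{286 - 9044}} = \frac{1}{161692 + \sqrt{-8758}} = \frac{1}{161692 + i \sqrt{8758}}$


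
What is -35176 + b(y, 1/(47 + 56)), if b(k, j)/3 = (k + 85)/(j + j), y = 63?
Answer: -12310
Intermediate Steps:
b(k, j) = 3*(85 + k)/(2*j) (b(k, j) = 3*((k + 85)/(j + j)) = 3*((85 + k)/((2*j))) = 3*((85 + k)*(1/(2*j))) = 3*((85 + k)/(2*j)) = 3*(85 + k)/(2*j))
-35176 + b(y, 1/(47 + 56)) = -35176 + 3*(85 + 63)/(2*(1/(47 + 56))) = -35176 + (3/2)*148/1/103 = -35176 + (3/2)*148/(1/103) = -35176 + (3/2)*103*148 = -35176 + 22866 = -12310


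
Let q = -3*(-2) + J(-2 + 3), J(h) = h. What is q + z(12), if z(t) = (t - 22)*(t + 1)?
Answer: -123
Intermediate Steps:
z(t) = (1 + t)*(-22 + t) (z(t) = (-22 + t)*(1 + t) = (1 + t)*(-22 + t))
q = 7 (q = -3*(-2) + (-2 + 3) = 6 + 1 = 7)
q + z(12) = 7 + (-22 + 12**2 - 21*12) = 7 + (-22 + 144 - 252) = 7 - 130 = -123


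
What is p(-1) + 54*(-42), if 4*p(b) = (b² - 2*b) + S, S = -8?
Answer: -9077/4 ≈ -2269.3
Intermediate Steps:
p(b) = -2 - b/2 + b²/4 (p(b) = ((b² - 2*b) - 8)/4 = (-8 + b² - 2*b)/4 = -2 - b/2 + b²/4)
p(-1) + 54*(-42) = (-2 - ½*(-1) + (¼)*(-1)²) + 54*(-42) = (-2 + ½ + (¼)*1) - 2268 = (-2 + ½ + ¼) - 2268 = -5/4 - 2268 = -9077/4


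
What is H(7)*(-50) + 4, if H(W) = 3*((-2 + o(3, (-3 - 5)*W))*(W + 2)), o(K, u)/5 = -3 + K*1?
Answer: 2704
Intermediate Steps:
o(K, u) = -15 + 5*K (o(K, u) = 5*(-3 + K*1) = 5*(-3 + K) = -15 + 5*K)
H(W) = -12 - 6*W (H(W) = 3*((-2 + (-15 + 5*3))*(W + 2)) = 3*((-2 + (-15 + 15))*(2 + W)) = 3*((-2 + 0)*(2 + W)) = 3*(-2*(2 + W)) = 3*(-4 - 2*W) = -12 - 6*W)
H(7)*(-50) + 4 = (-12 - 6*7)*(-50) + 4 = (-12 - 42)*(-50) + 4 = -54*(-50) + 4 = 2700 + 4 = 2704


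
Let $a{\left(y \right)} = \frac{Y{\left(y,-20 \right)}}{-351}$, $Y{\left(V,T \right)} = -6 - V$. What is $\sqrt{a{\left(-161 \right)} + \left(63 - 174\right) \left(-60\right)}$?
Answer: $\frac{\sqrt{91162695}}{117} \approx 81.606$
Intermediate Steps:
$a{\left(y \right)} = \frac{2}{117} + \frac{y}{351}$ ($a{\left(y \right)} = \frac{-6 - y}{-351} = \left(-6 - y\right) \left(- \frac{1}{351}\right) = \frac{2}{117} + \frac{y}{351}$)
$\sqrt{a{\left(-161 \right)} + \left(63 - 174\right) \left(-60\right)} = \sqrt{\left(\frac{2}{117} + \frac{1}{351} \left(-161\right)\right) + \left(63 - 174\right) \left(-60\right)} = \sqrt{\left(\frac{2}{117} - \frac{161}{351}\right) - -6660} = \sqrt{- \frac{155}{351} + 6660} = \sqrt{\frac{2337505}{351}} = \frac{\sqrt{91162695}}{117}$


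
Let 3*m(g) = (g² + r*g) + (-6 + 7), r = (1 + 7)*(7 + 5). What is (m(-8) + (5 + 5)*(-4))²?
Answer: 677329/9 ≈ 75259.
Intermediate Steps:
r = 96 (r = 8*12 = 96)
m(g) = ⅓ + 32*g + g²/3 (m(g) = ((g² + 96*g) + (-6 + 7))/3 = ((g² + 96*g) + 1)/3 = (1 + g² + 96*g)/3 = ⅓ + 32*g + g²/3)
(m(-8) + (5 + 5)*(-4))² = ((⅓ + 32*(-8) + (⅓)*(-8)²) + (5 + 5)*(-4))² = ((⅓ - 256 + (⅓)*64) + 10*(-4))² = ((⅓ - 256 + 64/3) - 40)² = (-703/3 - 40)² = (-823/3)² = 677329/9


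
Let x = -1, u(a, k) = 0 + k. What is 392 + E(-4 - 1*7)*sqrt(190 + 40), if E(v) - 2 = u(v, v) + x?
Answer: 392 - 10*sqrt(230) ≈ 240.34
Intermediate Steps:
u(a, k) = k
E(v) = 1 + v (E(v) = 2 + (v - 1) = 2 + (-1 + v) = 1 + v)
392 + E(-4 - 1*7)*sqrt(190 + 40) = 392 + (1 + (-4 - 1*7))*sqrt(190 + 40) = 392 + (1 + (-4 - 7))*sqrt(230) = 392 + (1 - 11)*sqrt(230) = 392 - 10*sqrt(230)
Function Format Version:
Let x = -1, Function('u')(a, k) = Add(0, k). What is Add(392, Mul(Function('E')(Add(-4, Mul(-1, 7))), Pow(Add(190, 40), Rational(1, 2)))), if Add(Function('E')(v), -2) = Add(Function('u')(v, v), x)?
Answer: Add(392, Mul(-10, Pow(230, Rational(1, 2)))) ≈ 240.34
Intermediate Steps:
Function('u')(a, k) = k
Function('E')(v) = Add(1, v) (Function('E')(v) = Add(2, Add(v, -1)) = Add(2, Add(-1, v)) = Add(1, v))
Add(392, Mul(Function('E')(Add(-4, Mul(-1, 7))), Pow(Add(190, 40), Rational(1, 2)))) = Add(392, Mul(Add(1, Add(-4, Mul(-1, 7))), Pow(Add(190, 40), Rational(1, 2)))) = Add(392, Mul(Add(1, Add(-4, -7)), Pow(230, Rational(1, 2)))) = Add(392, Mul(Add(1, -11), Pow(230, Rational(1, 2)))) = Add(392, Mul(-10, Pow(230, Rational(1, 2))))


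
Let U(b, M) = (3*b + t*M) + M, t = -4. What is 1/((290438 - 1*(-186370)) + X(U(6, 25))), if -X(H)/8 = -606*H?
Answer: 1/200472 ≈ 4.9882e-6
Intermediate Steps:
U(b, M) = -3*M + 3*b (U(b, M) = (3*b - 4*M) + M = (-4*M + 3*b) + M = -3*M + 3*b)
X(H) = 4848*H (X(H) = -(-4848)*H = 4848*H)
1/((290438 - 1*(-186370)) + X(U(6, 25))) = 1/((290438 - 1*(-186370)) + 4848*(-3*25 + 3*6)) = 1/((290438 + 186370) + 4848*(-75 + 18)) = 1/(476808 + 4848*(-57)) = 1/(476808 - 276336) = 1/200472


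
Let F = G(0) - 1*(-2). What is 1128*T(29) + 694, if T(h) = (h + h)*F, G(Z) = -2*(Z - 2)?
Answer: 393238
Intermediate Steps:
G(Z) = 4 - 2*Z (G(Z) = -2*(-2 + Z) = 4 - 2*Z)
F = 6 (F = (4 - 2*0) - 1*(-2) = (4 + 0) + 2 = 4 + 2 = 6)
T(h) = 12*h (T(h) = (h + h)*6 = (2*h)*6 = 12*h)
1128*T(29) + 694 = 1128*(12*29) + 694 = 1128*348 + 694 = 392544 + 694 = 393238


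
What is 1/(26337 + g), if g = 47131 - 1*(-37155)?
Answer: 1/110623 ≈ 9.0397e-6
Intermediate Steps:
g = 84286 (g = 47131 + 37155 = 84286)
1/(26337 + g) = 1/(26337 + 84286) = 1/110623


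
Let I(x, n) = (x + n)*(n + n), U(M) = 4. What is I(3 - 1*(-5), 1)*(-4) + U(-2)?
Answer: -68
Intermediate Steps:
I(x, n) = 2*n*(n + x) (I(x, n) = (n + x)*(2*n) = 2*n*(n + x))
I(3 - 1*(-5), 1)*(-4) + U(-2) = (2*1*(1 + (3 - 1*(-5))))*(-4) + 4 = (2*1*(1 + (3 + 5)))*(-4) + 4 = (2*1*(1 + 8))*(-4) + 4 = (2*1*9)*(-4) + 4 = 18*(-4) + 4 = -72 + 4 = -68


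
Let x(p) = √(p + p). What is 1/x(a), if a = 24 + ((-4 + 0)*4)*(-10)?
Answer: √23/92 ≈ 0.052129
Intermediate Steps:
a = 184 (a = 24 - 4*4*(-10) = 24 - 16*(-10) = 24 + 160 = 184)
x(p) = √2*√p (x(p) = √(2*p) = √2*√p)
1/x(a) = 1/(√2*√184) = 1/(√2*(2*√46)) = 1/(4*√23) = √23/92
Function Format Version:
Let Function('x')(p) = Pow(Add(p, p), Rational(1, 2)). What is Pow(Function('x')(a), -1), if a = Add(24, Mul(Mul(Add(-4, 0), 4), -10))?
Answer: Mul(Rational(1, 92), Pow(23, Rational(1, 2))) ≈ 0.052129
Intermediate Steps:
a = 184 (a = Add(24, Mul(Mul(-4, 4), -10)) = Add(24, Mul(-16, -10)) = Add(24, 160) = 184)
Function('x')(p) = Mul(Pow(2, Rational(1, 2)), Pow(p, Rational(1, 2))) (Function('x')(p) = Pow(Mul(2, p), Rational(1, 2)) = Mul(Pow(2, Rational(1, 2)), Pow(p, Rational(1, 2))))
Pow(Function('x')(a), -1) = Pow(Mul(Pow(2, Rational(1, 2)), Pow(184, Rational(1, 2))), -1) = Pow(Mul(Pow(2, Rational(1, 2)), Mul(2, Pow(46, Rational(1, 2)))), -1) = Pow(Mul(4, Pow(23, Rational(1, 2))), -1) = Mul(Rational(1, 92), Pow(23, Rational(1, 2)))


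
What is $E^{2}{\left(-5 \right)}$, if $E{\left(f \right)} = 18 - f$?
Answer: $529$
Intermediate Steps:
$E^{2}{\left(-5 \right)} = \left(18 - -5\right)^{2} = \left(18 + 5\right)^{2} = 23^{2} = 529$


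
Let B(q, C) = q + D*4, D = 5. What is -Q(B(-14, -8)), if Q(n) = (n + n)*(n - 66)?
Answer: 720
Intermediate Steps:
B(q, C) = 20 + q (B(q, C) = q + 5*4 = q + 20 = 20 + q)
Q(n) = 2*n*(-66 + n) (Q(n) = (2*n)*(-66 + n) = 2*n*(-66 + n))
-Q(B(-14, -8)) = -2*(20 - 14)*(-66 + (20 - 14)) = -2*6*(-66 + 6) = -2*6*(-60) = -1*(-720) = 720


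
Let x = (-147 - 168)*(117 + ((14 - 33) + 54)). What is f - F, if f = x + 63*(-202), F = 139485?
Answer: -200091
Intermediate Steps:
x = -47880 (x = -315*(117 + (-19 + 54)) = -315*(117 + 35) = -315*152 = -47880)
f = -60606 (f = -47880 + 63*(-202) = -47880 - 12726 = -60606)
f - F = -60606 - 1*139485 = -60606 - 139485 = -200091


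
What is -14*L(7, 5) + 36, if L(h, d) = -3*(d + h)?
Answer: 540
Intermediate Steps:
L(h, d) = -3*d - 3*h
-14*L(7, 5) + 36 = -14*(-3*5 - 3*7) + 36 = -14*(-15 - 21) + 36 = -14*(-36) + 36 = 504 + 36 = 540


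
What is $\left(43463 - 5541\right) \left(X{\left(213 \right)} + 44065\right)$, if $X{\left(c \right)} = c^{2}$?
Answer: $3391516148$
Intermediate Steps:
$\left(43463 - 5541\right) \left(X{\left(213 \right)} + 44065\right) = \left(43463 - 5541\right) \left(213^{2} + 44065\right) = \left(43463 + \left(-17757 + 12216\right)\right) \left(45369 + 44065\right) = \left(43463 - 5541\right) 89434 = 37922 \cdot 89434 = 3391516148$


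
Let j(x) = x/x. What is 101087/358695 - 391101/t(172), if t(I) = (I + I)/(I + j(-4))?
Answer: -24269438588807/123391080 ≈ -1.9669e+5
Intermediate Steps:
j(x) = 1
t(I) = 2*I/(1 + I) (t(I) = (I + I)/(I + 1) = (2*I)/(1 + I) = 2*I/(1 + I))
101087/358695 - 391101/t(172) = 101087/358695 - 391101/(2*172/(1 + 172)) = 101087*(1/358695) - 391101/(2*172/173) = 101087/358695 - 391101/(2*172*(1/173)) = 101087/358695 - 391101/344/173 = 101087/358695 - 391101*173/344 = 101087/358695 - 67660473/344 = -24269438588807/123391080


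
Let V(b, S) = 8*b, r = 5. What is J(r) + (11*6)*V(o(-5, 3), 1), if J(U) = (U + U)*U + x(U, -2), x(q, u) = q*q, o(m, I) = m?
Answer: -2565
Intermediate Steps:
x(q, u) = q²
J(U) = 3*U² (J(U) = (U + U)*U + U² = (2*U)*U + U² = 2*U² + U² = 3*U²)
J(r) + (11*6)*V(o(-5, 3), 1) = 3*5² + (11*6)*(8*(-5)) = 3*25 + 66*(-40) = 75 - 2640 = -2565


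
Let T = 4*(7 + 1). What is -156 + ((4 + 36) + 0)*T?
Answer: 1124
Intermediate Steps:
T = 32 (T = 4*8 = 32)
-156 + ((4 + 36) + 0)*T = -156 + ((4 + 36) + 0)*32 = -156 + (40 + 0)*32 = -156 + 40*32 = -156 + 1280 = 1124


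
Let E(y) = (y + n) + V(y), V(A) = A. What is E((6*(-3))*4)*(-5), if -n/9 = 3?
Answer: 855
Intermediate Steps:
n = -27 (n = -9*3 = -27)
E(y) = -27 + 2*y (E(y) = (y - 27) + y = (-27 + y) + y = -27 + 2*y)
E((6*(-3))*4)*(-5) = (-27 + 2*((6*(-3))*4))*(-5) = (-27 + 2*(-18*4))*(-5) = (-27 + 2*(-72))*(-5) = (-27 - 144)*(-5) = -171*(-5) = 855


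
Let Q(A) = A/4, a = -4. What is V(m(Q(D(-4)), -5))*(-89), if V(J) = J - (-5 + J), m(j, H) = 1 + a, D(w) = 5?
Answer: -445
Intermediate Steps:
Q(A) = A/4 (Q(A) = A*(¼) = A/4)
m(j, H) = -3 (m(j, H) = 1 - 4 = -3)
V(J) = 5 (V(J) = J + (5 - J) = 5)
V(m(Q(D(-4)), -5))*(-89) = 5*(-89) = -445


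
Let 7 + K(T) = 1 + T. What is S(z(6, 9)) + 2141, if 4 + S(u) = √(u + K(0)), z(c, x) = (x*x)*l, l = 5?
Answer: 2137 + √399 ≈ 2157.0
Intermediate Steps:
K(T) = -6 + T (K(T) = -7 + (1 + T) = -6 + T)
z(c, x) = 5*x² (z(c, x) = (x*x)*5 = x²*5 = 5*x²)
S(u) = -4 + √(-6 + u) (S(u) = -4 + √(u + (-6 + 0)) = -4 + √(u - 6) = -4 + √(-6 + u))
S(z(6, 9)) + 2141 = (-4 + √(-6 + 5*9²)) + 2141 = (-4 + √(-6 + 5*81)) + 2141 = (-4 + √(-6 + 405)) + 2141 = (-4 + √399) + 2141 = 2137 + √399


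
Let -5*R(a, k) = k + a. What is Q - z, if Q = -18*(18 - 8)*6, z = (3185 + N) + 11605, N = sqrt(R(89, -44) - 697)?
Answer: -15870 - I*sqrt(706) ≈ -15870.0 - 26.571*I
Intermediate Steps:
R(a, k) = -a/5 - k/5 (R(a, k) = -(k + a)/5 = -(a + k)/5 = -a/5 - k/5)
N = I*sqrt(706) (N = sqrt((-1/5*89 - 1/5*(-44)) - 697) = sqrt((-89/5 + 44/5) - 697) = sqrt(-9 - 697) = sqrt(-706) = I*sqrt(706) ≈ 26.571*I)
z = 14790 + I*sqrt(706) (z = (3185 + I*sqrt(706)) + 11605 = 14790 + I*sqrt(706) ≈ 14790.0 + 26.571*I)
Q = -1080 (Q = -180*6 = -18*60 = -1080)
Q - z = -1080 - (14790 + I*sqrt(706)) = -1080 + (-14790 - I*sqrt(706)) = -15870 - I*sqrt(706)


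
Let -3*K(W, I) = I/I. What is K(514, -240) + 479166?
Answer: 1437497/3 ≈ 4.7917e+5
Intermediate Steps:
K(W, I) = -⅓ (K(W, I) = -I/(3*I) = -⅓*1 = -⅓)
K(514, -240) + 479166 = -⅓ + 479166 = 1437497/3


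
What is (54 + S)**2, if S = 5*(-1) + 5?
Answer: 2916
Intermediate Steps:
S = 0 (S = -5 + 5 = 0)
(54 + S)**2 = (54 + 0)**2 = 54**2 = 2916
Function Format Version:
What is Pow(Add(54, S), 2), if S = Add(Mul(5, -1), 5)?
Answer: 2916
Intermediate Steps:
S = 0 (S = Add(-5, 5) = 0)
Pow(Add(54, S), 2) = Pow(Add(54, 0), 2) = Pow(54, 2) = 2916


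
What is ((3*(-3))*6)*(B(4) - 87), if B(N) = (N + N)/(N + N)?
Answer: 4644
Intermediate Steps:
B(N) = 1 (B(N) = (2*N)/((2*N)) = (2*N)*(1/(2*N)) = 1)
((3*(-3))*6)*(B(4) - 87) = ((3*(-3))*6)*(1 - 87) = -9*6*(-86) = -54*(-86) = 4644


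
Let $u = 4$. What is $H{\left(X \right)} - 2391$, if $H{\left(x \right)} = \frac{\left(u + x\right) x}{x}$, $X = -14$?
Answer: $-2401$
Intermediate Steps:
$H{\left(x \right)} = 4 + x$ ($H{\left(x \right)} = \frac{\left(4 + x\right) x}{x} = \frac{x \left(4 + x\right)}{x} = 4 + x$)
$H{\left(X \right)} - 2391 = \left(4 - 14\right) - 2391 = -10 - 2391 = -2401$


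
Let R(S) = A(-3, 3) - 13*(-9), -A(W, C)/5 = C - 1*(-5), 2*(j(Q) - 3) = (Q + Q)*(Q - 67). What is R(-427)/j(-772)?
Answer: 77/647711 ≈ 0.00011888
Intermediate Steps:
j(Q) = 3 + Q*(-67 + Q) (j(Q) = 3 + ((Q + Q)*(Q - 67))/2 = 3 + ((2*Q)*(-67 + Q))/2 = 3 + (2*Q*(-67 + Q))/2 = 3 + Q*(-67 + Q))
A(W, C) = -25 - 5*C (A(W, C) = -5*(C - 1*(-5)) = -5*(C + 5) = -5*(5 + C) = -25 - 5*C)
R(S) = 77 (R(S) = (-25 - 5*3) - 13*(-9) = (-25 - 15) + 117 = -40 + 117 = 77)
R(-427)/j(-772) = 77/(3 + (-772)**2 - 67*(-772)) = 77/(3 + 595984 + 51724) = 77/647711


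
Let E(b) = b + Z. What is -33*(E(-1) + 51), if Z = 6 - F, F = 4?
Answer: -1716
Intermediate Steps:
Z = 2 (Z = 6 - 1*4 = 6 - 4 = 2)
E(b) = 2 + b (E(b) = b + 2 = 2 + b)
-33*(E(-1) + 51) = -33*((2 - 1) + 51) = -33*(1 + 51) = -33*52 = -1716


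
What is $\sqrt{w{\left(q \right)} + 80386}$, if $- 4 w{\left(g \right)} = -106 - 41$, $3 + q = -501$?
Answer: $\frac{\sqrt{321691}}{2} \approx 283.59$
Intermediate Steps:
$q = -504$ ($q = -3 - 501 = -504$)
$w{\left(g \right)} = \frac{147}{4}$ ($w{\left(g \right)} = - \frac{-106 - 41}{4} = \left(- \frac{1}{4}\right) \left(-147\right) = \frac{147}{4}$)
$\sqrt{w{\left(q \right)} + 80386} = \sqrt{\frac{147}{4} + 80386} = \sqrt{\frac{321691}{4}} = \frac{\sqrt{321691}}{2}$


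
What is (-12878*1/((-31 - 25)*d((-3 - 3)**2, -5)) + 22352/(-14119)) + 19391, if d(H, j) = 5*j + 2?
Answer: 3596122403/185564 ≈ 19379.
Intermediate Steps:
d(H, j) = 2 + 5*j
(-12878*1/((-31 - 25)*d((-3 - 3)**2, -5)) + 22352/(-14119)) + 19391 = (-12878*1/((-31 - 25)*(2 + 5*(-5))) + 22352/(-14119)) + 19391 = (-12878*(-1/(56*(2 - 25))) + 22352*(-1/14119)) + 19391 = (-12878/((-56*(-23))) - 22352/14119) + 19391 = (-12878/1288 - 22352/14119) + 19391 = (-12878*1/1288 - 22352/14119) + 19391 = (-6439/644 - 22352/14119) + 19391 = -2149121/185564 + 19391 = 3596122403/185564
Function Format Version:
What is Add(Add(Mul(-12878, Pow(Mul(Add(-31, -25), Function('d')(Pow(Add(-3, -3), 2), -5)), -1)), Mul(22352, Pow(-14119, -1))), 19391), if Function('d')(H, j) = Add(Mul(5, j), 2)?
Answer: Rational(3596122403, 185564) ≈ 19379.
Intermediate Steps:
Function('d')(H, j) = Add(2, Mul(5, j))
Add(Add(Mul(-12878, Pow(Mul(Add(-31, -25), Function('d')(Pow(Add(-3, -3), 2), -5)), -1)), Mul(22352, Pow(-14119, -1))), 19391) = Add(Add(Mul(-12878, Pow(Mul(Add(-31, -25), Add(2, Mul(5, -5))), -1)), Mul(22352, Pow(-14119, -1))), 19391) = Add(Add(Mul(-12878, Pow(Mul(-56, Add(2, -25)), -1)), Mul(22352, Rational(-1, 14119))), 19391) = Add(Add(Mul(-12878, Pow(Mul(-56, -23), -1)), Rational(-22352, 14119)), 19391) = Add(Add(Mul(-12878, Pow(1288, -1)), Rational(-22352, 14119)), 19391) = Add(Add(Mul(-12878, Rational(1, 1288)), Rational(-22352, 14119)), 19391) = Add(Add(Rational(-6439, 644), Rational(-22352, 14119)), 19391) = Add(Rational(-2149121, 185564), 19391) = Rational(3596122403, 185564)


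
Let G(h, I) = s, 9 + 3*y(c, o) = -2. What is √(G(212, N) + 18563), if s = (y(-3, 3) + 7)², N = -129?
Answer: √167167/3 ≈ 136.29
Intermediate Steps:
y(c, o) = -11/3 (y(c, o) = -3 + (⅓)*(-2) = -3 - ⅔ = -11/3)
s = 100/9 (s = (-11/3 + 7)² = (10/3)² = 100/9 ≈ 11.111)
G(h, I) = 100/9
√(G(212, N) + 18563) = √(100/9 + 18563) = √(167167/9) = √167167/3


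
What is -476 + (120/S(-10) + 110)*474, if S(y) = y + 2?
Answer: 44554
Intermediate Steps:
S(y) = 2 + y
-476 + (120/S(-10) + 110)*474 = -476 + (120/(2 - 10) + 110)*474 = -476 + (120/(-8) + 110)*474 = -476 + (120*(-⅛) + 110)*474 = -476 + (-15 + 110)*474 = -476 + 95*474 = -476 + 45030 = 44554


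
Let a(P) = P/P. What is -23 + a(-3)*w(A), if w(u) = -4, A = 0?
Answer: -27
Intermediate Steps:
a(P) = 1
-23 + a(-3)*w(A) = -23 + 1*(-4) = -23 - 4 = -27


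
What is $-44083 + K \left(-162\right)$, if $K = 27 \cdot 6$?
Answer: $-70327$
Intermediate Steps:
$K = 162$
$-44083 + K \left(-162\right) = -44083 + 162 \left(-162\right) = -44083 - 26244 = -70327$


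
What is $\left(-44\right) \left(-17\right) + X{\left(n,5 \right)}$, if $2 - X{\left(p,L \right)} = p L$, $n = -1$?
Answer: $755$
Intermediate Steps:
$X{\left(p,L \right)} = 2 - L p$ ($X{\left(p,L \right)} = 2 - p L = 2 - L p$)
$\left(-44\right) \left(-17\right) + X{\left(n,5 \right)} = \left(-44\right) \left(-17\right) - \left(-2 + 5 \left(-1\right)\right) = 748 + \left(2 + 5\right) = 748 + 7 = 755$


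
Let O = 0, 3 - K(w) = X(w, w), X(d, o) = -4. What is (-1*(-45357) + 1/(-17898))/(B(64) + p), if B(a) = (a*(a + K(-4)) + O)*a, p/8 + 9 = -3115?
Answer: 811799585/4757717952 ≈ 0.17063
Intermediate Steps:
K(w) = 7 (K(w) = 3 - 1*(-4) = 3 + 4 = 7)
p = -24992 (p = -72 + 8*(-3115) = -72 - 24920 = -24992)
B(a) = a²*(7 + a) (B(a) = (a*(a + 7) + 0)*a = (a*(7 + a) + 0)*a = (a*(7 + a))*a = a²*(7 + a))
(-1*(-45357) + 1/(-17898))/(B(64) + p) = (-1*(-45357) + 1/(-17898))/(64²*(7 + 64) - 24992) = (45357 - 1/17898)/(4096*71 - 24992) = 811799585/(17898*(290816 - 24992)) = (811799585/17898)/265824 = (811799585/17898)*(1/265824) = 811799585/4757717952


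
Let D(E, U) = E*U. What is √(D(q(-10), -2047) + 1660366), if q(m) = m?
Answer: 2*√420209 ≈ 1296.5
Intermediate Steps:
√(D(q(-10), -2047) + 1660366) = √(-10*(-2047) + 1660366) = √(20470 + 1660366) = √1680836 = 2*√420209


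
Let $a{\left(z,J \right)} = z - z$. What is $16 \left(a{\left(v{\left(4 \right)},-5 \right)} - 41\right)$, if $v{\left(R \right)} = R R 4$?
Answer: $-656$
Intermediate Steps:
$v{\left(R \right)} = 4 R^{2}$ ($v{\left(R \right)} = R^{2} \cdot 4 = 4 R^{2}$)
$a{\left(z,J \right)} = 0$
$16 \left(a{\left(v{\left(4 \right)},-5 \right)} - 41\right) = 16 \left(0 - 41\right) = 16 \left(-41\right) = -656$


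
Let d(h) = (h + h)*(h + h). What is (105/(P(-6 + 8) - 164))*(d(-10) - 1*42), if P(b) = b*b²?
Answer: -6265/26 ≈ -240.96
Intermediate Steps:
P(b) = b³
d(h) = 4*h² (d(h) = (2*h)*(2*h) = 4*h²)
(105/(P(-6 + 8) - 164))*(d(-10) - 1*42) = (105/((-6 + 8)³ - 164))*(4*(-10)² - 1*42) = (105/(2³ - 164))*(4*100 - 42) = (105/(8 - 164))*(400 - 42) = (105/(-156))*358 = (105*(-1/156))*358 = -35/52*358 = -6265/26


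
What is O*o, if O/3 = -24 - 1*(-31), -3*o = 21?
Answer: -147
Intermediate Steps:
o = -7 (o = -⅓*21 = -7)
O = 21 (O = 3*(-24 - 1*(-31)) = 3*(-24 + 31) = 3*7 = 21)
O*o = 21*(-7) = -147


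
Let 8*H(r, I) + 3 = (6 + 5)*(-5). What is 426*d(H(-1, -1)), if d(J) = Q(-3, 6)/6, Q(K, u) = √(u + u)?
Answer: 142*√3 ≈ 245.95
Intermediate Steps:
Q(K, u) = √2*√u (Q(K, u) = √(2*u) = √2*√u)
H(r, I) = -29/4 (H(r, I) = -3/8 + ((6 + 5)*(-5))/8 = -3/8 + (11*(-5))/8 = -3/8 + (⅛)*(-55) = -3/8 - 55/8 = -29/4)
d(J) = √3/3 (d(J) = (√2*√6)/6 = (2*√3)*(⅙) = √3/3)
426*d(H(-1, -1)) = 426*(√3/3) = 142*√3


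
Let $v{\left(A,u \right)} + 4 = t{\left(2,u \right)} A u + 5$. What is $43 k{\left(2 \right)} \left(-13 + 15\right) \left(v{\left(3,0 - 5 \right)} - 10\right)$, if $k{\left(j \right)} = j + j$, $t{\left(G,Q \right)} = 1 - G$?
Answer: $2064$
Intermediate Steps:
$k{\left(j \right)} = 2 j$
$v{\left(A,u \right)} = 1 - A u$ ($v{\left(A,u \right)} = -4 + \left(\left(1 - 2\right) A u + 5\right) = -4 + \left(- A u + 5\right) = -4 - \left(-5 + A u\right) = 1 - A u$)
$43 k{\left(2 \right)} \left(-13 + 15\right) \left(v{\left(3,0 - 5 \right)} - 10\right) = 43 \cdot 2 \cdot 2 \left(-13 + 15\right) \left(\left(1 - 3 \left(0 - 5\right)\right) - 10\right) = 43 \cdot 4 \cdot 2 \left(\left(1 - 3 \left(0 - 5\right)\right) - 10\right) = 172 \cdot 2 \left(\left(1 - 3 \left(-5\right)\right) - 10\right) = 172 \cdot 2 \left(\left(1 + 15\right) - 10\right) = 172 \cdot 2 \left(16 - 10\right) = 172 \cdot 2 \cdot 6 = 172 \cdot 12 = 2064$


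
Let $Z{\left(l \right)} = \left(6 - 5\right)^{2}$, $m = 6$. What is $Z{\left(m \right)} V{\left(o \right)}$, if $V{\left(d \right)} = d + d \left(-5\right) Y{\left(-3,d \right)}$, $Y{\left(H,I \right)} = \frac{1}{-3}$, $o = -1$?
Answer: $- \frac{8}{3} \approx -2.6667$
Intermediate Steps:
$Y{\left(H,I \right)} = - \frac{1}{3}$
$Z{\left(l \right)} = 1$ ($Z{\left(l \right)} = 1^{2} = 1$)
$V{\left(d \right)} = \frac{8 d}{3}$ ($V{\left(d \right)} = d + d \left(-5\right) \left(- \frac{1}{3}\right) = d + - 5 d \left(- \frac{1}{3}\right) = d + \frac{5 d}{3} = \frac{8 d}{3}$)
$Z{\left(m \right)} V{\left(o \right)} = 1 \cdot \frac{8}{3} \left(-1\right) = 1 \left(- \frac{8}{3}\right) = - \frac{8}{3}$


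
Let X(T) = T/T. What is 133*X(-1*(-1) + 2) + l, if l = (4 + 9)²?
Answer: 302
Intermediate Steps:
l = 169 (l = 13² = 169)
X(T) = 1
133*X(-1*(-1) + 2) + l = 133*1 + 169 = 133 + 169 = 302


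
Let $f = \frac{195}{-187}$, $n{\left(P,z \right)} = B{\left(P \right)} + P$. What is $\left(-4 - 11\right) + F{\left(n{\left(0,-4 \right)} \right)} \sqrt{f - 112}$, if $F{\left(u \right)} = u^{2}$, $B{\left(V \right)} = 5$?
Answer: $-15 + \frac{25 i \sqrt{3952993}}{187} \approx -15.0 + 265.8 i$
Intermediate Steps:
$n{\left(P,z \right)} = 5 + P$
$f = - \frac{195}{187}$ ($f = 195 \left(- \frac{1}{187}\right) = - \frac{195}{187} \approx -1.0428$)
$\left(-4 - 11\right) + F{\left(n{\left(0,-4 \right)} \right)} \sqrt{f - 112} = \left(-4 - 11\right) + \left(5 + 0\right)^{2} \sqrt{- \frac{195}{187} - 112} = \left(-4 - 11\right) + 5^{2} \sqrt{- \frac{195}{187} - 112} = -15 + 25 \sqrt{- \frac{21139}{187}} = -15 + 25 \frac{i \sqrt{3952993}}{187} = -15 + \frac{25 i \sqrt{3952993}}{187}$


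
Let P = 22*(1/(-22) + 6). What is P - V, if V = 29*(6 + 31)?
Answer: -942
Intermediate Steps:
P = 131 (P = 22*(-1/22 + 6) = 22*(131/22) = 131)
V = 1073 (V = 29*37 = 1073)
P - V = 131 - 1*1073 = 131 - 1073 = -942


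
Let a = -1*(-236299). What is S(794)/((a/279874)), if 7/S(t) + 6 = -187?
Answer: -279874/6515101 ≈ -0.042958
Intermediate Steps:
a = 236299
S(t) = -7/193 (S(t) = 7/(-6 - 187) = 7/(-193) = 7*(-1/193) = -7/193)
S(794)/((a/279874)) = -7/(193*(236299/279874)) = -7/(193*(236299*(1/279874))) = -7/(193*33757/39982) = -7/193*39982/33757 = -279874/6515101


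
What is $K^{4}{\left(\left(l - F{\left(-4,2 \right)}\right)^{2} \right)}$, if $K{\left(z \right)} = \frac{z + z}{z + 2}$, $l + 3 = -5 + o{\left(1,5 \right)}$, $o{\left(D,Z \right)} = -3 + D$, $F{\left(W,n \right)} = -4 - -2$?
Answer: $\frac{16777216}{1185921} \approx 14.147$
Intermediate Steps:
$F{\left(W,n \right)} = -2$ ($F{\left(W,n \right)} = -4 + 2 = -2$)
$l = -10$ ($l = -3 + \left(-5 + \left(-3 + 1\right)\right) = -3 - 7 = -10$)
$K{\left(z \right)} = \frac{2 z}{2 + z}$
$K^{4}{\left(\left(l - F{\left(-4,2 \right)}\right)^{2} \right)} = \left(\frac{2 \left(-10 - -2\right)^{2}}{2 + \left(-10 - -2\right)^{2}}\right)^{4} = \left(\frac{2 \left(-10 + 2\right)^{2}}{2 + \left(-10 + 2\right)^{2}}\right)^{4} = \left(\frac{2 \left(-8\right)^{2}}{2 + \left(-8\right)^{2}}\right)^{4} = \left(2 \cdot 64 \frac{1}{2 + 64}\right)^{4} = \left(2 \cdot 64 \cdot \frac{1}{66}\right)^{4} = \left(\frac{64}{33}\right)^{4} = \frac{16777216}{1185921}$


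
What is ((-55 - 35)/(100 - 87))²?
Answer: 8100/169 ≈ 47.929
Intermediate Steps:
((-55 - 35)/(100 - 87))² = (-90/13)² = 8100/169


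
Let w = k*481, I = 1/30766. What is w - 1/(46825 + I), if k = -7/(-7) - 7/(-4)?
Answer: 7622309455677/5762471804 ≈ 1322.8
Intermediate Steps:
k = 11/4 (k = -7*(-⅐) - 7*(-¼) = 1 + 7/4 = 11/4 ≈ 2.7500)
I = 1/30766 ≈ 3.2503e-5
w = 5291/4 (w = (11/4)*481 = 5291/4 ≈ 1322.8)
w - 1/(46825 + I) = 5291/4 - 1/(46825 + 1/30766) = 5291/4 - 1/1440617951/30766 = 5291/4 - 1*30766/1440617951 = 5291/4 - 30766/1440617951 = 7622309455677/5762471804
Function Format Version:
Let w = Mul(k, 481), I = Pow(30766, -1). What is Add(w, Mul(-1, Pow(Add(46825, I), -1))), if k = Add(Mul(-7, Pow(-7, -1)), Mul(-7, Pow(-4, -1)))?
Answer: Rational(7622309455677, 5762471804) ≈ 1322.8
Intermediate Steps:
k = Rational(11, 4) (k = Add(Mul(-7, Rational(-1, 7)), Mul(-7, Rational(-1, 4))) = Add(1, Rational(7, 4)) = Rational(11, 4) ≈ 2.7500)
I = Rational(1, 30766) ≈ 3.2503e-5
w = Rational(5291, 4) (w = Mul(Rational(11, 4), 481) = Rational(5291, 4) ≈ 1322.8)
Add(w, Mul(-1, Pow(Add(46825, I), -1))) = Add(Rational(5291, 4), Mul(-1, Pow(Add(46825, Rational(1, 30766)), -1))) = Add(Rational(5291, 4), Mul(-1, Pow(Rational(1440617951, 30766), -1))) = Add(Rational(5291, 4), Mul(-1, Rational(30766, 1440617951))) = Add(Rational(5291, 4), Rational(-30766, 1440617951)) = Rational(7622309455677, 5762471804)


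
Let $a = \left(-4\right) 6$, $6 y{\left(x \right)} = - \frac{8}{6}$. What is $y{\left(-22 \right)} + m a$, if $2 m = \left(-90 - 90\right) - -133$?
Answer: $\frac{5074}{9} \approx 563.78$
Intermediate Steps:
$y{\left(x \right)} = - \frac{2}{9}$ ($y{\left(x \right)} = \frac{\left(-8\right) \frac{1}{6}}{6} = \frac{1}{6} \left(- \frac{4}{3}\right) = - \frac{2}{9}$)
$a = -24$
$m = - \frac{47}{2}$ ($m = \frac{\left(-90 - 90\right) - -133}{2} = \frac{-180 + 133}{2} = \frac{1}{2} \left(-47\right) = - \frac{47}{2} \approx -23.5$)
$y{\left(-22 \right)} + m a = - \frac{2}{9} - -564 = - \frac{2}{9} + 564 = \frac{5074}{9}$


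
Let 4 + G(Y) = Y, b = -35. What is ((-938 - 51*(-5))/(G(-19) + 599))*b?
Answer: 23905/576 ≈ 41.502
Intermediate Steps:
G(Y) = -4 + Y
((-938 - 51*(-5))/(G(-19) + 599))*b = ((-938 - 51*(-5))/((-4 - 19) + 599))*(-35) = ((-938 + 255)/(-23 + 599))*(-35) = -683/576*(-35) = 23905/576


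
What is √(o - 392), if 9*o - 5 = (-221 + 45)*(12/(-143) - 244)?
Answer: √6664645/39 ≈ 66.195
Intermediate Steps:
o = 558529/117 (o = 5/9 + ((-221 + 45)*(12/(-143) - 244))/9 = 5/9 + (-176*(12*(-1/143) - 244))/9 = 5/9 + (-176*(-12/143 - 244))/9 = 5/9 + (-176*(-34904/143))/9 = 5/9 + (⅑)*(558464/13) = 5/9 + 558464/117 = 558529/117 ≈ 4773.8)
√(o - 392) = √(558529/117 - 392) = √(512665/117) = √6664645/39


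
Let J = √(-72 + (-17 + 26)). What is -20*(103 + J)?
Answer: -2060 - 60*I*√7 ≈ -2060.0 - 158.75*I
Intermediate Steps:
J = 3*I*√7 (J = √(-72 + 9) = √(-63) = 3*I*√7 ≈ 7.9373*I)
-20*(103 + J) = -20*(103 + 3*I*√7) = -2060 - 60*I*√7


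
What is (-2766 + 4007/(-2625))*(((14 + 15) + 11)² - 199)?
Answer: -3392641519/875 ≈ -3.8773e+6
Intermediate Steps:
(-2766 + 4007/(-2625))*(((14 + 15) + 11)² - 199) = (-2766 + 4007*(-1/2625))*((29 + 11)² - 199) = (-2766 - 4007/2625)*(40² - 199) = -7264757*(1600 - 199)/2625 = -7264757/2625*1401 = -3392641519/875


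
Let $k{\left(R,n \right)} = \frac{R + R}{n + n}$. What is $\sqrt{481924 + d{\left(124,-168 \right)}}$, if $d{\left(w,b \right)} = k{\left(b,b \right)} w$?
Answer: $16 \sqrt{1883} \approx 694.3$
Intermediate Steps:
$k{\left(R,n \right)} = \frac{R}{n}$ ($k{\left(R,n \right)} = \frac{2 R}{2 n} = 2 R \frac{1}{2 n} = \frac{R}{n}$)
$d{\left(w,b \right)} = w$ ($d{\left(w,b \right)} = \frac{b}{b} w = 1 w = w$)
$\sqrt{481924 + d{\left(124,-168 \right)}} = \sqrt{481924 + 124} = \sqrt{482048} = 16 \sqrt{1883}$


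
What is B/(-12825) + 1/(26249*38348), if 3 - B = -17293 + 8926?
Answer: -62408992329/95626681940 ≈ -0.65263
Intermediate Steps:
B = 8370 (B = 3 - (-17293 + 8926) = 3 - 1*(-8367) = 3 + 8367 = 8370)
B/(-12825) + 1/(26249*38348) = 8370/(-12825) + 1/(26249*38348) = 8370*(-1/12825) + (1/26249)*(1/38348) = -62/95 + 1/1006596652 = -62408992329/95626681940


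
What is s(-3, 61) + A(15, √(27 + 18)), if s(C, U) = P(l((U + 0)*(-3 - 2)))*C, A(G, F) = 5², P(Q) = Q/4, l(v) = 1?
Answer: 97/4 ≈ 24.250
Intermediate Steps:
P(Q) = Q/4 (P(Q) = Q*(¼) = Q/4)
A(G, F) = 25
s(C, U) = C/4 (s(C, U) = ((¼)*1)*C = C/4)
s(-3, 61) + A(15, √(27 + 18)) = (¼)*(-3) + 25 = -¾ + 25 = 97/4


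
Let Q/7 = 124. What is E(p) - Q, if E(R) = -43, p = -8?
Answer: -911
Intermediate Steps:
Q = 868 (Q = 7*124 = 868)
E(p) - Q = -43 - 1*868 = -43 - 868 = -911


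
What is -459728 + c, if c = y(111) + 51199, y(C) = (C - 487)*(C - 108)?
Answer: -409657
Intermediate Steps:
y(C) = (-487 + C)*(-108 + C)
c = 50071 (c = (52596 + 111² - 595*111) + 51199 = (52596 + 12321 - 66045) + 51199 = -1128 + 51199 = 50071)
-459728 + c = -459728 + 50071 = -409657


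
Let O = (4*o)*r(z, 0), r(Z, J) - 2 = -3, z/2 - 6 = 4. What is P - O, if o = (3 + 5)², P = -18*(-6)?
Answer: 364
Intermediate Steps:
z = 20 (z = 12 + 2*4 = 12 + 8 = 20)
P = 108
o = 64 (o = 8² = 64)
r(Z, J) = -1 (r(Z, J) = 2 - 3 = -1)
O = -256 (O = (4*64)*(-1) = 256*(-1) = -256)
P - O = 108 - 1*(-256) = 108 + 256 = 364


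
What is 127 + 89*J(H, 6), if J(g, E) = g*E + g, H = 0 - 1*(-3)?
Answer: 1996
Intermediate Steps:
H = 3 (H = 0 + 3 = 3)
J(g, E) = g + E*g (J(g, E) = E*g + g = g + E*g)
127 + 89*J(H, 6) = 127 + 89*(3*(1 + 6)) = 127 + 89*(3*7) = 127 + 89*21 = 127 + 1869 = 1996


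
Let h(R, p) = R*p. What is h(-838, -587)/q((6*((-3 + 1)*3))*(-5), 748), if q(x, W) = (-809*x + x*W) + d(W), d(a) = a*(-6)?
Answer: -245953/7734 ≈ -31.802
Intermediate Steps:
d(a) = -6*a
q(x, W) = -809*x - 6*W + W*x (q(x, W) = (-809*x + x*W) - 6*W = (-809*x + W*x) - 6*W = -809*x - 6*W + W*x)
h(-838, -587)/q((6*((-3 + 1)*3))*(-5), 748) = (-838*(-587))/(-809*6*((-3 + 1)*3)*(-5) - 6*748 + 748*((6*((-3 + 1)*3))*(-5))) = 491906/(-809*6*(-2*3)*(-5) - 4488 + 748*((6*(-2*3))*(-5))) = 491906/(-809*6*(-6)*(-5) - 4488 + 748*((6*(-6))*(-5))) = 491906/(-(-29124)*(-5) - 4488 + 748*(-36*(-5))) = 491906/(-809*180 - 4488 + 748*180) = 491906/(-145620 - 4488 + 134640) = 491906/(-15468) = 491906*(-1/15468) = -245953/7734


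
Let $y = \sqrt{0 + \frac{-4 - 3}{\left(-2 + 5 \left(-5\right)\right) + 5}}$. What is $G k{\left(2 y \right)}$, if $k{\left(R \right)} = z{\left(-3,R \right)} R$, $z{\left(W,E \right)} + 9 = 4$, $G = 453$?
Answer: $- \frac{2265 \sqrt{154}}{11} \approx -2555.3$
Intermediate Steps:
$y = \frac{\sqrt{154}}{22}$ ($y = \sqrt{0 - \frac{7}{\left(-2 - 25\right) + 5}} = \sqrt{0 - \frac{7}{-27 + 5}} = \sqrt{0 - \frac{7}{-22}} = \sqrt{0 - - \frac{7}{22}} = \sqrt{0 + \frac{7}{22}} = \sqrt{\frac{7}{22}} = \frac{\sqrt{154}}{22} \approx 0.56408$)
$z{\left(W,E \right)} = -5$ ($z{\left(W,E \right)} = -9 + 4 = -5$)
$k{\left(R \right)} = - 5 R$
$G k{\left(2 y \right)} = 453 \left(- 5 \cdot 2 \frac{\sqrt{154}}{22}\right) = 453 \left(- 5 \frac{\sqrt{154}}{11}\right) = 453 \left(- \frac{5 \sqrt{154}}{11}\right) = - \frac{2265 \sqrt{154}}{11}$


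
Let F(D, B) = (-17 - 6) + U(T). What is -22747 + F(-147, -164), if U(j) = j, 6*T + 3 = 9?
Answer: -22769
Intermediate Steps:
T = 1 (T = -½ + (⅙)*9 = -½ + 3/2 = 1)
F(D, B) = -22 (F(D, B) = (-17 - 6) + 1 = -23 + 1 = -22)
-22747 + F(-147, -164) = -22747 - 22 = -22769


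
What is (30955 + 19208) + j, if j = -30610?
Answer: 19553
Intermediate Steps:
(30955 + 19208) + j = (30955 + 19208) - 30610 = 50163 - 30610 = 19553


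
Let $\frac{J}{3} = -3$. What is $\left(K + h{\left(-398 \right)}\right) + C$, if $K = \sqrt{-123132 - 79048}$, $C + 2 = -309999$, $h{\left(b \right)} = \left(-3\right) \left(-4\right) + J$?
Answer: $-309998 + 2 i \sqrt{50545} \approx -3.1 \cdot 10^{5} + 449.64 i$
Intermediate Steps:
$J = -9$ ($J = 3 \left(-3\right) = -9$)
$h{\left(b \right)} = 3$ ($h{\left(b \right)} = \left(-3\right) \left(-4\right) - 9 = 12 - 9 = 3$)
$C = -310001$ ($C = -2 - 309999 = -310001$)
$K = 2 i \sqrt{50545}$ ($K = \sqrt{-202180} = 2 i \sqrt{50545} \approx 449.64 i$)
$\left(K + h{\left(-398 \right)}\right) + C = \left(2 i \sqrt{50545} + 3\right) - 310001 = \left(3 + 2 i \sqrt{50545}\right) - 310001 = -309998 + 2 i \sqrt{50545}$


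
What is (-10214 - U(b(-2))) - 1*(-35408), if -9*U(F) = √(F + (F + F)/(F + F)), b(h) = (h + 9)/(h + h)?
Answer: 25194 + I*√3/18 ≈ 25194.0 + 0.096225*I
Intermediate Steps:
b(h) = (9 + h)/(2*h) (b(h) = (9 + h)/((2*h)) = (9 + h)*(1/(2*h)) = (9 + h)/(2*h))
U(F) = -√(1 + F)/9 (U(F) = -√(F + (F + F)/(F + F))/9 = -√(F + (2*F)/((2*F)))/9 = -√(F + (2*F)*(1/(2*F)))/9 = -√(F + 1)/9 = -√(1 + F)/9)
(-10214 - U(b(-2))) - 1*(-35408) = (-10214 - (-1)*√(1 + (½)*(9 - 2)/(-2))/9) - 1*(-35408) = (-10214 - (-1)*√(1 + (½)*(-½)*7)/9) + 35408 = (-10214 - (-1)*√(1 - 7/4)/9) + 35408 = (-10214 - (-1)*√(-¾)/9) + 35408 = (-10214 - (-1)*I*√3/2/9) + 35408 = (-10214 - (-1)*I*√3/18) + 35408 = (-10214 + I*√3/18) + 35408 = 25194 + I*√3/18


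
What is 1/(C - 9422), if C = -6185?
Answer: -1/15607 ≈ -6.4074e-5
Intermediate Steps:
1/(C - 9422) = 1/(-6185 - 9422) = 1/(-15607) = -1/15607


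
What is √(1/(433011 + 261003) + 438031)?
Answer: √210980010620940090/694014 ≈ 661.84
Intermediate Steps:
√(1/(433011 + 261003) + 438031) = √(1/694014 + 438031) = √(303999646435/694014) = √210980010620940090/694014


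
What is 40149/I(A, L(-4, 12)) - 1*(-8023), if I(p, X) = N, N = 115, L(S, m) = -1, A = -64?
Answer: 962794/115 ≈ 8372.1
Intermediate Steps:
I(p, X) = 115
40149/I(A, L(-4, 12)) - 1*(-8023) = 40149/115 - 1*(-8023) = 40149*(1/115) + 8023 = 40149/115 + 8023 = 962794/115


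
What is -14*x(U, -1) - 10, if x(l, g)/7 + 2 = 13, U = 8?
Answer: -1088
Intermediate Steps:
x(l, g) = 77 (x(l, g) = -14 + 7*13 = -14 + 91 = 77)
-14*x(U, -1) - 10 = -14*77 - 10 = -1078 - 10 = -1088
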